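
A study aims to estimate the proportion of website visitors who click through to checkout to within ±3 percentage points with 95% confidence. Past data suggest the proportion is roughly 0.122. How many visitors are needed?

For a proportion with margin E = 0.03 at 95% confidence, z = 1.960.
n = p̂(1−p̂)(z/E)² = 0.122 × 0.878 × (1.960/0.03)² = 457.22
Round up: n = 458.

n = 458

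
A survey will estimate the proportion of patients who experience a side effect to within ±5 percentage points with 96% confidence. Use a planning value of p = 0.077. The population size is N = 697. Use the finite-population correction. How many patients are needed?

For a proportion with margin E = 0.05 at 96% confidence, z = 2.054.
n = p̂(1−p̂)(z/E)² = 0.077 × 0.923 × (2.054/0.05)² = 119.94 — call this n₀.
Finite-population correction with N = 697: n = n₀ / (1 + (n₀−1)/N) = 119.94 / 1.171 = 102.43
Round up: n = 103.

n = 103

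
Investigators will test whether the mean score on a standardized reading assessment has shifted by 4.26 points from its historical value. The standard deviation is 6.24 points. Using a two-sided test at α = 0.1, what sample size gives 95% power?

n = 24

For a one-sample z-test, n = ((z_{α/2} + z_β)·σ/δ)².
z_{α/2} = 1.645 (two-sided α = 0.1); z_β = 1.645 (power 95% → β = 0.05).
n = (3.290 × 6.24 / 4.26)² = 23.22
Round up: n = 24.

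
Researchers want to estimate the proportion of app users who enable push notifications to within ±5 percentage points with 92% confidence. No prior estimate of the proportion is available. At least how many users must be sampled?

n = 307

For a proportion with margin E = 0.05 at 92% confidence, z = 1.751.
With no prior estimate, use p = 0.5, which maximizes p(1−p) at 0.25.
n = 0.25 × (z/E)² = 0.25 × (1.751/0.05)² = 306.60
Round up: n = 307.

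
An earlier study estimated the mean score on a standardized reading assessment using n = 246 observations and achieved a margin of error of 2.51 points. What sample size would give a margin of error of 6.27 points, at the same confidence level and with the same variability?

Margin of error scales as 1/√n, so n₂ = n₁·(E₁/E₂)².
n₂ = 246 × (2.51/6.27)² = 246 × 0.1603 = 39.43
Round up: n₂ = 40.

40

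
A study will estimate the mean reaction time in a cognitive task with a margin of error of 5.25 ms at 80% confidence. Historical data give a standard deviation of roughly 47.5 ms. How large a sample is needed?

For a mean, the margin of error is E = z·σ/√n, so n = (zσ/E)².
At 80% confidence, z = 1.282.
n = (1.282 × 47.5 / 5.25)² = 134.54
Round up: n = 135.

135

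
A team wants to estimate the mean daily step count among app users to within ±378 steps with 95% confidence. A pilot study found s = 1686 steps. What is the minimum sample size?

77

For a mean, the margin of error is E = z·σ/√n, so n = (zσ/E)².
At 95% confidence, z = 1.960.
n = (1.960 × 1686 / 378)² = 76.43
Round up: n = 77.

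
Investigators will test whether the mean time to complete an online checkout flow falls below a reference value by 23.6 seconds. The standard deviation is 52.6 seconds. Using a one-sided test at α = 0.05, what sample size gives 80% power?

For a one-sample z-test, n = ((z_α + z_β)·σ/δ)².
z_α = 1.645 (one-sided α = 0.05); z_β = 0.842 (power 80% → β = 0.2).
n = (2.487 × 52.6 / 23.6)² = 30.73
Round up: n = 31.

31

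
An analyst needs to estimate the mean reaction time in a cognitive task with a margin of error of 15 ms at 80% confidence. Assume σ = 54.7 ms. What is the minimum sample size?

For a mean, the margin of error is E = z·σ/√n, so n = (zσ/E)².
At 80% confidence, z = 1.282.
n = (1.282 × 54.7 / 15)² = 21.86
Round up: n = 22.

n = 22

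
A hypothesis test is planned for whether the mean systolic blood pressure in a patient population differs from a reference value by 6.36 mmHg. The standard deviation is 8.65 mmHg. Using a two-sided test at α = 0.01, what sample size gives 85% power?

25

For a one-sample z-test, n = ((z_{α/2} + z_β)·σ/δ)².
z_{α/2} = 2.576 (two-sided α = 0.01); z_β = 1.036 (power 85% → β = 0.15).
n = (3.612 × 8.65 / 6.36)² = 24.13
Round up: n = 25.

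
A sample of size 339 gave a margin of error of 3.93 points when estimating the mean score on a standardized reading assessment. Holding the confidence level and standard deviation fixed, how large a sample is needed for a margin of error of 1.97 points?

Margin of error scales as 1/√n, so n₂ = n₁·(E₁/E₂)².
n₂ = 339 × (3.93/1.97)² = 339 × 3.98 = 1349.22
Round up: n₂ = 1350.

n = 1350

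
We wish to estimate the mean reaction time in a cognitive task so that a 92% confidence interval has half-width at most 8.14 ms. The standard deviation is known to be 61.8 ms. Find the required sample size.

177

For a mean, the margin of error is E = z·σ/√n, so n = (zσ/E)².
At 92% confidence, z = 1.751.
n = (1.751 × 61.8 / 8.14)² = 176.73
Round up: n = 177.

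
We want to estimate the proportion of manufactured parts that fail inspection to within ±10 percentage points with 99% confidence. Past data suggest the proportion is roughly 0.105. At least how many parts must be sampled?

For a proportion with margin E = 0.1 at 99% confidence, z = 2.576.
n = p̂(1−p̂)(z/E)² = 0.105 × 0.895 × (2.576/0.1)² = 62.36
Round up: n = 63.

63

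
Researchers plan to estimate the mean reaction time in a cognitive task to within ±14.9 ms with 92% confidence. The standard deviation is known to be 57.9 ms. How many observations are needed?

For a mean, the margin of error is E = z·σ/√n, so n = (zσ/E)².
At 92% confidence, z = 1.751.
n = (1.751 × 57.9 / 14.9)² = 46.30
Round up: n = 47.

47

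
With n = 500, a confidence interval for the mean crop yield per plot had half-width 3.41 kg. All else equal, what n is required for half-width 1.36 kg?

Margin of error scales as 1/√n, so n₂ = n₁·(E₁/E₂)².
n₂ = 500 × (3.41/1.36)² = 500 × 6.287 = 3143.50
Round up: n₂ = 3144.

3144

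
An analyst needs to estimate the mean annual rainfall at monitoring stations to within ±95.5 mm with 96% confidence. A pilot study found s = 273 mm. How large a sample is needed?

35

For a mean, the margin of error is E = z·σ/√n, so n = (zσ/E)².
At 96% confidence, z = 2.054.
n = (2.054 × 273 / 95.5)² = 34.48
Round up: n = 35.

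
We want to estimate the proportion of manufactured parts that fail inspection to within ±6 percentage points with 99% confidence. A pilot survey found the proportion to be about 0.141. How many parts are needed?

n = 224

For a proportion with margin E = 0.06 at 99% confidence, z = 2.576.
n = p̂(1−p̂)(z/E)² = 0.141 × 0.859 × (2.576/0.06)² = 223.26
Round up: n = 224.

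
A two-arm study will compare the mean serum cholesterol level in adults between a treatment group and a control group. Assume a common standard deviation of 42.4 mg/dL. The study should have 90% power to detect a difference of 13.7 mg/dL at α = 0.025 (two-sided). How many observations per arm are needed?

For two equal groups, n per group = 2·((z_{α/2} + z_β)·σ/δ)².
z_{α/2} = 2.241; z_β = 1.282 (power 90%).
n = 2 × (3.523 × 42.4 / 13.7)² = 2 × 118.88 = 237.76
Round up: n = 238 per group.

238 per group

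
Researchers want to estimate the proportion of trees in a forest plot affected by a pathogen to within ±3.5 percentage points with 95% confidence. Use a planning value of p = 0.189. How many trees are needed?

For a proportion with margin E = 0.035 at 95% confidence, z = 1.960.
n = p̂(1−p̂)(z/E)² = 0.189 × 0.811 × (1.960/0.035)² = 480.68
Round up: n = 481.

481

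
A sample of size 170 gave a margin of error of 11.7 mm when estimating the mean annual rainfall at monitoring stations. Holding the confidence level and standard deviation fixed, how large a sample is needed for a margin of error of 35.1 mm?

19

Margin of error scales as 1/√n, so n₂ = n₁·(E₁/E₂)².
n₂ = 170 × (11.7/35.1)² = 170 × 0.1111 = 18.89
Round up: n₂ = 19.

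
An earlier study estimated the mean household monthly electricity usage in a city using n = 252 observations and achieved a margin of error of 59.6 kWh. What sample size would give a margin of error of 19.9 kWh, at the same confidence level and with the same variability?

Margin of error scales as 1/√n, so n₂ = n₁·(E₁/E₂)².
n₂ = 252 × (59.6/19.9)² = 252 × 8.97 = 2260.44
Round up: n₂ = 2261.

2261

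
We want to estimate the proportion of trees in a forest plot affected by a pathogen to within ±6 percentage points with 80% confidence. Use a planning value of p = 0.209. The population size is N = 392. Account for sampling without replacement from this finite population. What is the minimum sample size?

For a proportion with margin E = 0.06 at 80% confidence, z = 1.282.
n = p̂(1−p̂)(z/E)² = 0.209 × 0.791 × (1.282/0.06)² = 75.47 — call this n₀.
Finite-population correction with N = 392: n = n₀ / (1 + (n₀−1)/N) = 75.47 / 1.19 = 63.42
Round up: n = 64.

64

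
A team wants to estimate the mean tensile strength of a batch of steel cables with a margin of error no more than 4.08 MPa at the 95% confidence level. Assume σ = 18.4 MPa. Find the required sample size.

79

For a mean, the margin of error is E = z·σ/√n, so n = (zσ/E)².
At 95% confidence, z = 1.960.
n = (1.960 × 18.4 / 4.08)² = 78.13
Round up: n = 79.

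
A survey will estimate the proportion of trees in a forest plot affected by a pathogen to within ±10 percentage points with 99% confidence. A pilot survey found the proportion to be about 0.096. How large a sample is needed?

n = 58

For a proportion with margin E = 0.1 at 99% confidence, z = 2.576.
n = p̂(1−p̂)(z/E)² = 0.096 × 0.904 × (2.576/0.1)² = 57.59
Round up: n = 58.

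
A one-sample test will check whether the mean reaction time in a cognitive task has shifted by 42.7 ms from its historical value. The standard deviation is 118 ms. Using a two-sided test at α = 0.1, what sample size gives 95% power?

For a one-sample z-test, n = ((z_{α/2} + z_β)·σ/δ)².
z_{α/2} = 1.645 (two-sided α = 0.1); z_β = 1.645 (power 95% → β = 0.05).
n = (3.290 × 118 / 42.7)² = 82.66
Round up: n = 83.

83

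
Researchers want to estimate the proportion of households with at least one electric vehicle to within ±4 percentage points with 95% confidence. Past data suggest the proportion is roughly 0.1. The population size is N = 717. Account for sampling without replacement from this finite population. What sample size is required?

For a proportion with margin E = 0.04 at 95% confidence, z = 1.960.
n = p̂(1−p̂)(z/E)² = 0.1 × 0.9 × (1.960/0.04)² = 216.09 — call this n₀.
Finite-population correction with N = 717: n = n₀ / (1 + (n₀−1)/N) = 216.09 / 1.3 = 166.22
Round up: n = 167.

n = 167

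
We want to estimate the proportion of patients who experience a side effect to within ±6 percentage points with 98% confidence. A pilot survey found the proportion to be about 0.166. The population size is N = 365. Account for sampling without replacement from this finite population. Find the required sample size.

For a proportion with margin E = 0.06 at 98% confidence, z = 2.326.
n = p̂(1−p̂)(z/E)² = 0.166 × 0.834 × (2.326/0.06)² = 208.06 — call this n₀.
Finite-population correction with N = 365: n = n₀ / (1 + (n₀−1)/N) = 208.06 / 1.567 = 132.78
Round up: n = 133.

133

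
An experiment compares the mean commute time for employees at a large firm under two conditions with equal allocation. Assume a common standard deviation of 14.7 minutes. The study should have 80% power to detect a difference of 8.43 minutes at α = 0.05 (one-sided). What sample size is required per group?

38 per group

For two equal groups, n per group = 2·((z_α + z_β)·σ/δ)².
z_α = 1.645; z_β = 0.842 (power 80%).
n = 2 × (2.487 × 14.7 / 8.43)² = 2 × 18.81 = 37.62
Round up: n = 38 per group.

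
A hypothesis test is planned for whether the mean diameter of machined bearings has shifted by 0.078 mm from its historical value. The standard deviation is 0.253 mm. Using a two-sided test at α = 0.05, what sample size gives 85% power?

For a one-sample z-test, n = ((z_{α/2} + z_β)·σ/δ)².
z_{α/2} = 1.960 (two-sided α = 0.05); z_β = 1.036 (power 85% → β = 0.15).
n = (2.996 × 0.253 / 0.078)² = 94.44
Round up: n = 95.

95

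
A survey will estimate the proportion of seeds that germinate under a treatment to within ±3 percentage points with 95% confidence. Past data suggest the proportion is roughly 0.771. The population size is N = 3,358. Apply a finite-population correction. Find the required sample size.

616

For a proportion with margin E = 0.03 at 95% confidence, z = 1.960.
n = p̂(1−p̂)(z/E)² = 0.771 × 0.229 × (1.960/0.03)² = 753.63 — call this n₀.
Finite-population correction with N = 3,358: n = n₀ / (1 + (n₀−1)/N) = 753.63 / 1.224 = 615.71
Round up: n = 616.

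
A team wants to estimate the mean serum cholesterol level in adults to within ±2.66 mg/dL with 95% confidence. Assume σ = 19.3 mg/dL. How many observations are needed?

For a mean, the margin of error is E = z·σ/√n, so n = (zσ/E)².
At 95% confidence, z = 1.960.
n = (1.960 × 19.3 / 2.66)² = 202.24
Round up: n = 203.

203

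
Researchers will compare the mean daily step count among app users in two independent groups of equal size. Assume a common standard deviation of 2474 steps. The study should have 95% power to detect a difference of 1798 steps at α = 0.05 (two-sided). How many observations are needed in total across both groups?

100 total

For two equal groups, n per group = 2·((z_{α/2} + z_β)·σ/δ)².
z_{α/2} = 1.960; z_β = 1.645 (power 95%).
n = 2 × (3.605 × 2474 / 1798)² = 2 × 24.61 = 49.22
Round up: n = 50 per group.
Total across both groups: 2 × 50 = 100.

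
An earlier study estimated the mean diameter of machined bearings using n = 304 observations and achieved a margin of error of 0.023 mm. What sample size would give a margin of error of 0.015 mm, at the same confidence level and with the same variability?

Margin of error scales as 1/√n, so n₂ = n₁·(E₁/E₂)².
n₂ = 304 × (0.023/0.015)² = 304 × 2.351 = 714.70
Round up: n₂ = 715.

715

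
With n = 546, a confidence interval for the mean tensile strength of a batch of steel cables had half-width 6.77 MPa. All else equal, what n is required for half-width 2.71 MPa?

Margin of error scales as 1/√n, so n₂ = n₁·(E₁/E₂)².
n₂ = 546 × (6.77/2.71)² = 546 × 6.241 = 3407.59
Round up: n₂ = 3408.

3408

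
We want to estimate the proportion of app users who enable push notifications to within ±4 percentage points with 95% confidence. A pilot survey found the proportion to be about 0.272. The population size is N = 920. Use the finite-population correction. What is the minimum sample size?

n = 314

For a proportion with margin E = 0.04 at 95% confidence, z = 1.960.
n = p̂(1−p̂)(z/E)² = 0.272 × 0.728 × (1.960/0.04)² = 475.44 — call this n₀.
Finite-population correction with N = 920: n = n₀ / (1 + (n₀−1)/N) = 475.44 / 1.516 = 313.61
Round up: n = 314.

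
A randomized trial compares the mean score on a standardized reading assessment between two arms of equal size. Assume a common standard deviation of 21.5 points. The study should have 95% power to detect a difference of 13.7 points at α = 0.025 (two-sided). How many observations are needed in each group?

75 per group

For two equal groups, n per group = 2·((z_{α/2} + z_β)·σ/δ)².
z_{α/2} = 2.241; z_β = 1.645 (power 95%).
n = 2 × (3.886 × 21.5 / 13.7)² = 2 × 37.19 = 74.38
Round up: n = 75 per group.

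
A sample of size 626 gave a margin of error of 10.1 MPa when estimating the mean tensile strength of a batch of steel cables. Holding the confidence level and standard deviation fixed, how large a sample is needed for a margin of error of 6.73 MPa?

1410

Margin of error scales as 1/√n, so n₂ = n₁·(E₁/E₂)².
n₂ = 626 × (10.1/6.73)² = 626 × 2.252 = 1409.75
Round up: n₂ = 1410.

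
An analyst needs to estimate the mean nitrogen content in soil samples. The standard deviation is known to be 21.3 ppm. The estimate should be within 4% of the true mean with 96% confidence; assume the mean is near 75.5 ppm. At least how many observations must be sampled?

210

For a mean, the margin of error is E = z·σ/√n, so n = (zσ/E)².
At 96% confidence, z = 2.054.
E = 4% of 75.5 = 3.02 ppm.
n = (2.054 × 21.3 / 3.02)² = 209.87
Round up: n = 210.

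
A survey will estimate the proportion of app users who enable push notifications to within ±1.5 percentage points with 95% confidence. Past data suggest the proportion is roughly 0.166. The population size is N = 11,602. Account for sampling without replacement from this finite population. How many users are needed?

1964

For a proportion with margin E = 0.015 at 95% confidence, z = 1.960.
n = p̂(1−p̂)(z/E)² = 0.166 × 0.834 × (1.960/0.015)² = 2363.76 — call this n₀.
Finite-population correction with N = 11,602: n = n₀ / (1 + (n₀−1)/N) = 2363.76 / 1.204 = 1963.26
Round up: n = 1964.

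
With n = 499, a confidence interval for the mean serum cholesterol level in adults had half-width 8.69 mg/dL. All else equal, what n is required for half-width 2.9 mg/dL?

Margin of error scales as 1/√n, so n₂ = n₁·(E₁/E₂)².
n₂ = 499 × (8.69/2.9)² = 499 × 8.979 = 4480.52
Round up: n₂ = 4481.

n = 4481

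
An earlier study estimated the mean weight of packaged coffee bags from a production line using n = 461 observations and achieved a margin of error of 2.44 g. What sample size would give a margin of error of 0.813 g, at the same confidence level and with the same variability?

Margin of error scales as 1/√n, so n₂ = n₁·(E₁/E₂)².
n₂ = 461 × (2.44/0.813)² = 461 × 9.007 = 4152.23
Round up: n₂ = 4153.

4153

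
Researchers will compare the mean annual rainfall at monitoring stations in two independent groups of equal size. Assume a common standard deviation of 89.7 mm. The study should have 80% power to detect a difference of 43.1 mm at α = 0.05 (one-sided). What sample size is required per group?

For two equal groups, n per group = 2·((z_α + z_β)·σ/δ)².
z_α = 1.645; z_β = 0.842 (power 80%).
n = 2 × (2.487 × 89.7 / 43.1)² = 2 × 26.79 = 53.58
Round up: n = 54 per group.

54 per group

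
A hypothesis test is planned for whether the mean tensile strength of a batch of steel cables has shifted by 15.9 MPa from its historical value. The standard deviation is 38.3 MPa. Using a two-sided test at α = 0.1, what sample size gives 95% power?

n = 63

For a one-sample z-test, n = ((z_{α/2} + z_β)·σ/δ)².
z_{α/2} = 1.645 (two-sided α = 0.1); z_β = 1.645 (power 95% → β = 0.05).
n = (3.290 × 38.3 / 15.9)² = 62.81
Round up: n = 63.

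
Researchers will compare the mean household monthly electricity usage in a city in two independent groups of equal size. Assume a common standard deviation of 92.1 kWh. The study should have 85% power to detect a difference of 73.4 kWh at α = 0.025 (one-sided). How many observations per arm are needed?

For two equal groups, n per group = 2·((z_α + z_β)·σ/δ)².
z_α = 1.960; z_β = 1.036 (power 85%).
n = 2 × (2.996 × 92.1 / 73.4)² = 2 × 14.13 = 28.26
Round up: n = 29 per group.

29 per group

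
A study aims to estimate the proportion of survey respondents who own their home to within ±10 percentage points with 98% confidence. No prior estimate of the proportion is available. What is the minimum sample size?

136

For a proportion with margin E = 0.1 at 98% confidence, z = 2.326.
With no prior estimate, use p = 0.5, which maximizes p(1−p) at 0.25.
n = 0.25 × (z/E)² = 0.25 × (2.326/0.1)² = 135.26
Round up: n = 136.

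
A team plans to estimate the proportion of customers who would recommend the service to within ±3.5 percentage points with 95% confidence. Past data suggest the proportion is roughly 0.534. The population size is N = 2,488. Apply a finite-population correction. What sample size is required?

For a proportion with margin E = 0.035 at 95% confidence, z = 1.960.
n = p̂(1−p̂)(z/E)² = 0.534 × 0.466 × (1.960/0.035)² = 780.37 — call this n₀.
Finite-population correction with N = 2,488: n = n₀ / (1 + (n₀−1)/N) = 780.37 / 1.313 = 594.34
Round up: n = 595.

595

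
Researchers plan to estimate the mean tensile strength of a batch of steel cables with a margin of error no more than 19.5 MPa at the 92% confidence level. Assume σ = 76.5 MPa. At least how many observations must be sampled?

For a mean, the margin of error is E = z·σ/√n, so n = (zσ/E)².
At 92% confidence, z = 1.751.
n = (1.751 × 76.5 / 19.5)² = 47.19
Round up: n = 48.

48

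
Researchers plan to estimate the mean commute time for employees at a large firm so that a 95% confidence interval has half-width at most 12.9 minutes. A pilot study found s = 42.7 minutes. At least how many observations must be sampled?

For a mean, the margin of error is E = z·σ/√n, so n = (zσ/E)².
At 95% confidence, z = 1.960.
n = (1.960 × 42.7 / 12.9)² = 42.09
Round up: n = 43.

43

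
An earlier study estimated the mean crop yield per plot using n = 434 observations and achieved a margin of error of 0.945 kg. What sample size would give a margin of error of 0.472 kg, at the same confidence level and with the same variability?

n = 1740

Margin of error scales as 1/√n, so n₂ = n₁·(E₁/E₂)².
n₂ = 434 × (0.945/0.472)² = 434 × 4.008 = 1739.47
Round up: n₂ = 1740.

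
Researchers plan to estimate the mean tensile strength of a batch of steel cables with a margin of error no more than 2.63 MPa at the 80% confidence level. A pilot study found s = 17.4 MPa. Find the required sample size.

72

For a mean, the margin of error is E = z·σ/√n, so n = (zσ/E)².
At 80% confidence, z = 1.282.
n = (1.282 × 17.4 / 2.63)² = 71.94
Round up: n = 72.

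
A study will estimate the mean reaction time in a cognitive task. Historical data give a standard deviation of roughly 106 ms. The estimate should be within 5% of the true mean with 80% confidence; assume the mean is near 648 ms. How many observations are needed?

18

For a mean, the margin of error is E = z·σ/√n, so n = (zσ/E)².
At 80% confidence, z = 1.282.
E = 5% of 648 = 32.4 ms.
n = (1.282 × 106 / 32.4)² = 17.59
Round up: n = 18.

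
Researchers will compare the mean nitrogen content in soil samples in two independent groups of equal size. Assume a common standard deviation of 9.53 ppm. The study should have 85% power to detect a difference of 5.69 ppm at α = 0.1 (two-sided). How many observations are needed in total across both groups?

82 total

For two equal groups, n per group = 2·((z_{α/2} + z_β)·σ/δ)².
z_{α/2} = 1.645; z_β = 1.036 (power 85%).
n = 2 × (2.681 × 9.53 / 5.69)² = 2 × 20.16 = 40.32
Round up: n = 41 per group.
Total across both groups: 2 × 41 = 82.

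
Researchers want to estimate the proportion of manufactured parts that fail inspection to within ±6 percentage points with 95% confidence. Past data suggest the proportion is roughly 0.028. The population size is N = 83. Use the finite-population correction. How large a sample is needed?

22

For a proportion with margin E = 0.06 at 95% confidence, z = 1.960.
n = p̂(1−p̂)(z/E)² = 0.028 × 0.972 × (1.960/0.06)² = 29.04 — call this n₀.
Finite-population correction with N = 83: n = n₀ / (1 + (n₀−1)/N) = 29.04 / 1.338 = 21.70
Round up: n = 22.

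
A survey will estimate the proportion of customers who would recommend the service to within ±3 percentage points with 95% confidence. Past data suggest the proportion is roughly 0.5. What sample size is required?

1068

For a proportion with margin E = 0.03 at 95% confidence, z = 1.960.
n = p̂(1−p̂)(z/E)² = 0.5 × 0.5 × (1.960/0.03)² = 1067.11
Round up: n = 1068.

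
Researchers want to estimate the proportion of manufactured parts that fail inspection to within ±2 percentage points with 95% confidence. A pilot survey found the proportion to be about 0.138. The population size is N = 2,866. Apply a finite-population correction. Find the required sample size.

818

For a proportion with margin E = 0.02 at 95% confidence, z = 1.960.
n = p̂(1−p̂)(z/E)² = 0.138 × 0.862 × (1.960/0.02)² = 1142.45 — call this n₀.
Finite-population correction with N = 2,866: n = n₀ / (1 + (n₀−1)/N) = 1142.45 / 1.398 = 817.20
Round up: n = 818.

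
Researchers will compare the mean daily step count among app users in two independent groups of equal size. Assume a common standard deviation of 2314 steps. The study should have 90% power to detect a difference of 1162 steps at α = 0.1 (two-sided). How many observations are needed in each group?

68 per group

For two equal groups, n per group = 2·((z_{α/2} + z_β)·σ/δ)².
z_{α/2} = 1.645; z_β = 1.282 (power 90%).
n = 2 × (2.927 × 2314 / 1162)² = 2 × 33.98 = 67.96
Round up: n = 68 per group.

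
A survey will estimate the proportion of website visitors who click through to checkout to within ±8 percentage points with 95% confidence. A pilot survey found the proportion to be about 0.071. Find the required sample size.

For a proportion with margin E = 0.08 at 95% confidence, z = 1.960.
n = p̂(1−p̂)(z/E)² = 0.071 × 0.929 × (1.960/0.08)² = 39.59
Round up: n = 40.

40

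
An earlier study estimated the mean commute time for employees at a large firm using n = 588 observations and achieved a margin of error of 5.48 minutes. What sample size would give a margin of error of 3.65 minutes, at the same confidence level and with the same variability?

Margin of error scales as 1/√n, so n₂ = n₁·(E₁/E₂)².
n₂ = 588 × (5.48/3.65)² = 588 × 2.254 = 1325.35
Round up: n₂ = 1326.

1326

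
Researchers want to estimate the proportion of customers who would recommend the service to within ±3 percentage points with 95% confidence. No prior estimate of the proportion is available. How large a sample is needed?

n = 1068

For a proportion with margin E = 0.03 at 95% confidence, z = 1.960.
With no prior estimate, use p = 0.5, which maximizes p(1−p) at 0.25.
n = 0.25 × (z/E)² = 0.25 × (1.960/0.03)² = 1067.11
Round up: n = 1068.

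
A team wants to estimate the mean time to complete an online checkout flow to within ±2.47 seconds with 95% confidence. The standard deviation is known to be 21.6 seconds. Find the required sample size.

For a mean, the margin of error is E = z·σ/√n, so n = (zσ/E)².
At 95% confidence, z = 1.960.
n = (1.960 × 21.6 / 2.47)² = 293.78
Round up: n = 294.

n = 294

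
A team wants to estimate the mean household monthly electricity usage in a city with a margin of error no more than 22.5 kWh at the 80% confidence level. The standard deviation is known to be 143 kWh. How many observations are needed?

n = 67

For a mean, the margin of error is E = z·σ/√n, so n = (zσ/E)².
At 80% confidence, z = 1.282.
n = (1.282 × 143 / 22.5)² = 66.39
Round up: n = 67.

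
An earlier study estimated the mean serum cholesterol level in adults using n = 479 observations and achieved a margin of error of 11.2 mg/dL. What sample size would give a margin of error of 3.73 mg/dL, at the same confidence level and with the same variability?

Margin of error scales as 1/√n, so n₂ = n₁·(E₁/E₂)².
n₂ = 479 × (11.2/3.73)² = 479 × 9.016 = 4318.66
Round up: n₂ = 4319.

4319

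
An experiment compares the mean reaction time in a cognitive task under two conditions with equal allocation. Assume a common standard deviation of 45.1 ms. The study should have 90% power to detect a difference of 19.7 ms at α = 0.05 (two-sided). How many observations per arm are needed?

For two equal groups, n per group = 2·((z_{α/2} + z_β)·σ/δ)².
z_{α/2} = 1.960; z_β = 1.282 (power 90%).
n = 2 × (3.242 × 45.1 / 19.7)² = 2 × 55.09 = 110.18
Round up: n = 111 per group.

111 per group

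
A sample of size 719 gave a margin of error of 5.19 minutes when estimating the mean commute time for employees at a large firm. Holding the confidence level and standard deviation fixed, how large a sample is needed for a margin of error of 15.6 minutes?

80

Margin of error scales as 1/√n, so n₂ = n₁·(E₁/E₂)².
n₂ = 719 × (5.19/15.6)² = 719 × 0.1107 = 79.59
Round up: n₂ = 80.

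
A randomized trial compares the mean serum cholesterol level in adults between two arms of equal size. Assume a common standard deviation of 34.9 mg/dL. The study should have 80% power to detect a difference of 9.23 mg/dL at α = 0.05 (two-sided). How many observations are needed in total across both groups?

For two equal groups, n per group = 2·((z_{α/2} + z_β)·σ/δ)².
z_{α/2} = 1.960; z_β = 0.842 (power 80%).
n = 2 × (2.802 × 34.9 / 9.23)² = 2 × 112.25 = 224.50
Round up: n = 225 per group.
Total across both groups: 2 × 225 = 450.

450 total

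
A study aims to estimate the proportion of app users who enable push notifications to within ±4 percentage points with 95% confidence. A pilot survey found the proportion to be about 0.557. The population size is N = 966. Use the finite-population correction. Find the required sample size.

n = 368

For a proportion with margin E = 0.04 at 95% confidence, z = 1.960.
n = p̂(1−p̂)(z/E)² = 0.557 × 0.443 × (1.960/0.04)² = 592.45 — call this n₀.
Finite-population correction with N = 966: n = n₀ / (1 + (n₀−1)/N) = 592.45 / 1.612 = 367.52
Round up: n = 368.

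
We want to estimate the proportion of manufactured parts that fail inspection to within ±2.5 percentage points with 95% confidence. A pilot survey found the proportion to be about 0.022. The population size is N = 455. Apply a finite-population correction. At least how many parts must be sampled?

For a proportion with margin E = 0.025 at 95% confidence, z = 1.960.
n = p̂(1−p̂)(z/E)² = 0.022 × 0.978 × (1.960/0.025)² = 132.25 — call this n₀.
Finite-population correction with N = 455: n = n₀ / (1 + (n₀−1)/N) = 132.25 / 1.288 = 102.68
Round up: n = 103.

103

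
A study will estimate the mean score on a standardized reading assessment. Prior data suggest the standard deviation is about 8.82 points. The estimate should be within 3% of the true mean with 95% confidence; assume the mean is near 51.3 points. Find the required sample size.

For a mean, the margin of error is E = z·σ/√n, so n = (zσ/E)².
At 95% confidence, z = 1.960.
E = 3% of 51.3 = 1.539 points.
n = (1.960 × 8.82 / 1.539)² = 126.17
Round up: n = 127.

127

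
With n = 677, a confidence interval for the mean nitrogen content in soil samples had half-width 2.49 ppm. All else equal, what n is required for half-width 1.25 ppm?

Margin of error scales as 1/√n, so n₂ = n₁·(E₁/E₂)².
n₂ = 677 × (2.49/1.25)² = 677 × 3.968 = 2686.34
Round up: n₂ = 2687.

2687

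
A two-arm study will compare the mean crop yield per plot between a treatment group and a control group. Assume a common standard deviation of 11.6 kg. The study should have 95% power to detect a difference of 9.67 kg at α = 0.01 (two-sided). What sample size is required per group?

For two equal groups, n per group = 2·((z_{α/2} + z_β)·σ/δ)².
z_{α/2} = 2.576; z_β = 1.645 (power 95%).
n = 2 × (4.221 × 11.6 / 9.67)² = 2 × 25.64 = 51.28
Round up: n = 52 per group.

52 per group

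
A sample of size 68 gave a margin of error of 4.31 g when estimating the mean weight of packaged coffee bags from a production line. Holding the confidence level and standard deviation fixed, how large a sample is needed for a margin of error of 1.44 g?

Margin of error scales as 1/√n, so n₂ = n₁·(E₁/E₂)².
n₂ = 68 × (4.31/1.44)² = 68 × 8.958 = 609.14
Round up: n₂ = 610.

610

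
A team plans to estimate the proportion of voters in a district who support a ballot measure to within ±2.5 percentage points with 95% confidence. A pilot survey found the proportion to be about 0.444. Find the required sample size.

For a proportion with margin E = 0.025 at 95% confidence, z = 1.960.
n = p̂(1−p̂)(z/E)² = 0.444 × 0.556 × (1.960/0.025)² = 1517.36
Round up: n = 1518.

1518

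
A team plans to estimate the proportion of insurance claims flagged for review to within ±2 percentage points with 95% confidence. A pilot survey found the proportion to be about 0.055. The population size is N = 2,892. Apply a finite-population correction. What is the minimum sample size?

For a proportion with margin E = 0.02 at 95% confidence, z = 1.960.
n = p̂(1−p̂)(z/E)² = 0.055 × 0.945 × (1.960/0.02)² = 499.17 — call this n₀.
Finite-population correction with N = 2,892: n = n₀ / (1 + (n₀−1)/N) = 499.17 / 1.172 = 425.91
Round up: n = 426.

426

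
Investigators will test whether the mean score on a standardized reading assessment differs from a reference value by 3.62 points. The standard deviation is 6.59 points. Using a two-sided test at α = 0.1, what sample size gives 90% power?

29

For a one-sample z-test, n = ((z_{α/2} + z_β)·σ/δ)².
z_{α/2} = 1.645 (two-sided α = 0.1); z_β = 1.282 (power 90% → β = 0.1).
n = (2.927 × 6.59 / 3.62)² = 28.39
Round up: n = 29.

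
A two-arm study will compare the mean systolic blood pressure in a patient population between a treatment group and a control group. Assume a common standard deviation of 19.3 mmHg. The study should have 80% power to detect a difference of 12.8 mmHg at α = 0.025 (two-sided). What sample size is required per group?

For two equal groups, n per group = 2·((z_{α/2} + z_β)·σ/δ)².
z_{α/2} = 2.241; z_β = 0.842 (power 80%).
n = 2 × (3.083 × 19.3 / 12.8)² = 2 × 21.61 = 43.22
Round up: n = 44 per group.

44 per group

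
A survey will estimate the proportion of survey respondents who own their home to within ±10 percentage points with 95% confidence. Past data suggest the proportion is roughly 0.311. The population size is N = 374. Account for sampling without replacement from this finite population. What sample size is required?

For a proportion with margin E = 0.1 at 95% confidence, z = 1.960.
n = p̂(1−p̂)(z/E)² = 0.311 × 0.689 × (1.960/0.1)² = 82.32 — call this n₀.
Finite-population correction with N = 374: n = n₀ / (1 + (n₀−1)/N) = 82.32 / 1.217 = 67.64
Round up: n = 68.

68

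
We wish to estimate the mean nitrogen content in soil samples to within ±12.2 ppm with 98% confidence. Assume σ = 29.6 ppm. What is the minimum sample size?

For a mean, the margin of error is E = z·σ/√n, so n = (zσ/E)².
At 98% confidence, z = 2.326.
n = (2.326 × 29.6 / 12.2)² = 31.85
Round up: n = 32.

n = 32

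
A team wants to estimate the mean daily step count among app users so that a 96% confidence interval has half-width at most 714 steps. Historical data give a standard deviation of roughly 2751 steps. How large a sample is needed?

n = 63

For a mean, the margin of error is E = z·σ/√n, so n = (zσ/E)².
At 96% confidence, z = 2.054.
n = (2.054 × 2751 / 714)² = 62.63
Round up: n = 63.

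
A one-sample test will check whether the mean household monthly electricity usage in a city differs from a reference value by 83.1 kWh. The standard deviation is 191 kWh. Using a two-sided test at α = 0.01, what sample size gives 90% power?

79

For a one-sample z-test, n = ((z_{α/2} + z_β)·σ/δ)².
z_{α/2} = 2.576 (two-sided α = 0.01); z_β = 1.282 (power 90% → β = 0.1).
n = (3.858 × 191 / 83.1)² = 78.63
Round up: n = 79.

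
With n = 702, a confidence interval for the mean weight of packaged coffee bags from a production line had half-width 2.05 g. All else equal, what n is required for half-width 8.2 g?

n = 44

Margin of error scales as 1/√n, so n₂ = n₁·(E₁/E₂)².
n₂ = 702 × (2.05/8.2)² = 702 × 0.0625 = 43.88
Round up: n₂ = 44.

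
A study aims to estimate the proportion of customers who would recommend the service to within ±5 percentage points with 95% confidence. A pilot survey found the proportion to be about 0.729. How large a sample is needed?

304

For a proportion with margin E = 0.05 at 95% confidence, z = 1.960.
n = p̂(1−p̂)(z/E)² = 0.729 × 0.271 × (1.960/0.05)² = 303.58
Round up: n = 304.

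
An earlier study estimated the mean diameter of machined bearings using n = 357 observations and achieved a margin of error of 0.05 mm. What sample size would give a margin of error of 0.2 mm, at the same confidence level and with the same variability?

n = 23

Margin of error scales as 1/√n, so n₂ = n₁·(E₁/E₂)².
n₂ = 357 × (0.05/0.2)² = 357 × 0.0625 = 22.31
Round up: n₂ = 23.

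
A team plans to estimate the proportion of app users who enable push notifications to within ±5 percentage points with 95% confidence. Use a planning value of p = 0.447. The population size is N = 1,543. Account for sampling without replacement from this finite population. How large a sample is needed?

305

For a proportion with margin E = 0.05 at 95% confidence, z = 1.960.
n = p̂(1−p̂)(z/E)² = 0.447 × 0.553 × (1.960/0.05)² = 379.84 — call this n₀.
Finite-population correction with N = 1,543: n = n₀ / (1 + (n₀−1)/N) = 379.84 / 1.246 = 304.85
Round up: n = 305.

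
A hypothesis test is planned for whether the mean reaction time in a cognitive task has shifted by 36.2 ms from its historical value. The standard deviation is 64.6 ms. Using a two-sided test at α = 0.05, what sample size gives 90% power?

34

For a one-sample z-test, n = ((z_{α/2} + z_β)·σ/δ)².
z_{α/2} = 1.960 (two-sided α = 0.05); z_β = 1.282 (power 90% → β = 0.1).
n = (3.242 × 64.6 / 36.2)² = 33.47
Round up: n = 34.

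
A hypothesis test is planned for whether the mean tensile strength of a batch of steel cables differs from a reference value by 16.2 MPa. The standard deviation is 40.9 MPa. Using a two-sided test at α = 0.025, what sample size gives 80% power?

61

For a one-sample z-test, n = ((z_{α/2} + z_β)·σ/δ)².
z_{α/2} = 2.241 (two-sided α = 0.025); z_β = 0.842 (power 80% → β = 0.2).
n = (3.083 × 40.9 / 16.2)² = 60.58
Round up: n = 61.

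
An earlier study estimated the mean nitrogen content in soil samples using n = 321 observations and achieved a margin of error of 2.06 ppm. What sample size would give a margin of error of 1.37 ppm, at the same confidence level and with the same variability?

726

Margin of error scales as 1/√n, so n₂ = n₁·(E₁/E₂)².
n₂ = 321 × (2.06/1.37)² = 321 × 2.261 = 725.78
Round up: n₂ = 726.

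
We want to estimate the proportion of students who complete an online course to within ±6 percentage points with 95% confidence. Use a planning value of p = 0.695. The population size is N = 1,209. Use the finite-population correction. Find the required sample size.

For a proportion with margin E = 0.06 at 95% confidence, z = 1.960.
n = p̂(1−p̂)(z/E)² = 0.695 × 0.305 × (1.960/0.06)² = 226.20 — call this n₀.
Finite-population correction with N = 1,209: n = n₀ / (1 + (n₀−1)/N) = 226.20 / 1.186 = 190.73
Round up: n = 191.

n = 191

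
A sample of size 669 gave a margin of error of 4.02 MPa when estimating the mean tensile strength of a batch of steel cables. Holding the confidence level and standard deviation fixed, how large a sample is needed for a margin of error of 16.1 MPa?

n = 42

Margin of error scales as 1/√n, so n₂ = n₁·(E₁/E₂)².
n₂ = 669 × (4.02/16.1)² = 669 × 0.06234 = 41.71
Round up: n₂ = 42.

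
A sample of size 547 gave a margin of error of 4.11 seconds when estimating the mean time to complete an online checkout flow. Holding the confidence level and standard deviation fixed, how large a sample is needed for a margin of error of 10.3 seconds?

88

Margin of error scales as 1/√n, so n₂ = n₁·(E₁/E₂)².
n₂ = 547 × (4.11/10.3)² = 547 × 0.1592 = 87.08
Round up: n₂ = 88.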